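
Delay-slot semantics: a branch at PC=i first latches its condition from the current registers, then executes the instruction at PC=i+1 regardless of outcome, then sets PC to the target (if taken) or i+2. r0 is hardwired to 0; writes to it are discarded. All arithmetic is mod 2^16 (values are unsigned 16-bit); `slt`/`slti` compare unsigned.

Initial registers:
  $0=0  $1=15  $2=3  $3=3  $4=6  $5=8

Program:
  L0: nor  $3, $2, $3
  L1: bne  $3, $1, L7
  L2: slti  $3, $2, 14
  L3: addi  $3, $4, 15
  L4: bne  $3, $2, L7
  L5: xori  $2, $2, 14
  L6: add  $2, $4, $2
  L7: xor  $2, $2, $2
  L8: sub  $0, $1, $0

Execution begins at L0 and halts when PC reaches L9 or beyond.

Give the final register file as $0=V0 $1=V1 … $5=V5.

$0=0 $1=15 $2=0 $3=1 $4=6 $5=8

  step pc=0: nor  $3, $2, $3  regs=(0,15,3,65532,6,8)
  step pc=1: bne  $3, $1, L7  cond=T  regs=(0,15,3,65532,6,8)
  step pc=2: slti  $3, $2, 14  regs=(0,15,3,1,6,8)
  step pc=7: xor  $2, $2, $2  regs=(0,15,0,1,6,8)
  step pc=8: sub  $0, $1, $0  regs=(0,15,0,1,6,8)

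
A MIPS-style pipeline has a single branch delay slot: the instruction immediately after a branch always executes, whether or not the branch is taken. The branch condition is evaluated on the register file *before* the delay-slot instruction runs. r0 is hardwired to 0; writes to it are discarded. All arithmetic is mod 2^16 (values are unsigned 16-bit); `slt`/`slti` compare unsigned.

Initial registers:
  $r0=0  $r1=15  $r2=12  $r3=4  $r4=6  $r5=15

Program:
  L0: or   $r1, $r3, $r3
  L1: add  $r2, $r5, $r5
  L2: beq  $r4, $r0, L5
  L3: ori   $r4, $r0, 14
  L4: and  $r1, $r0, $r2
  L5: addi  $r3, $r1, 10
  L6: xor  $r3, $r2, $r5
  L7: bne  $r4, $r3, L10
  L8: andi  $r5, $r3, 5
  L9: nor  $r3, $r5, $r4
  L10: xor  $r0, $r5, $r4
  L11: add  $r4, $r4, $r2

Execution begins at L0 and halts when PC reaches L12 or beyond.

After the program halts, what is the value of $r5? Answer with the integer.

1

PC=0  or   $r1, $r3, $r3     | $r0=0 $r1=4 $r2=12 $r3=4 $r4=6 $r5=15
PC=1  add  $r2, $r5, $r5     | $r0=0 $r1=4 $r2=30 $r3=4 $r4=6 $r5=15
PC=2  beq  $r4, $r0, L5      | $r0=0 $r1=4 $r2=30 $r3=4 $r4=6 $r5=15  [not taken]
PC=3  ori   $r4, $r0, 14     | $r0=0 $r1=4 $r2=30 $r3=4 $r4=14 $r5=15
PC=4  and  $r1, $r0, $r2     | $r0=0 $r1=0 $r2=30 $r3=4 $r4=14 $r5=15
PC=5  addi  $r3, $r1, 10     | $r0=0 $r1=0 $r2=30 $r3=10 $r4=14 $r5=15
PC=6  xor  $r3, $r2, $r5     | $r0=0 $r1=0 $r2=30 $r3=17 $r4=14 $r5=15
PC=7  bne  $r4, $r3, L10     | $r0=0 $r1=0 $r2=30 $r3=17 $r4=14 $r5=15  [TAKEN]
PC=8  andi  $r5, $r3, 5      | $r0=0 $r1=0 $r2=30 $r3=17 $r4=14 $r5=1
PC=10 xor  $r0, $r5, $r4     | $r0=0 $r1=0 $r2=30 $r3=17 $r4=14 $r5=1
PC=11 add  $r4, $r4, $r2     | $r0=0 $r1=0 $r2=30 $r3=17 $r4=44 $r5=1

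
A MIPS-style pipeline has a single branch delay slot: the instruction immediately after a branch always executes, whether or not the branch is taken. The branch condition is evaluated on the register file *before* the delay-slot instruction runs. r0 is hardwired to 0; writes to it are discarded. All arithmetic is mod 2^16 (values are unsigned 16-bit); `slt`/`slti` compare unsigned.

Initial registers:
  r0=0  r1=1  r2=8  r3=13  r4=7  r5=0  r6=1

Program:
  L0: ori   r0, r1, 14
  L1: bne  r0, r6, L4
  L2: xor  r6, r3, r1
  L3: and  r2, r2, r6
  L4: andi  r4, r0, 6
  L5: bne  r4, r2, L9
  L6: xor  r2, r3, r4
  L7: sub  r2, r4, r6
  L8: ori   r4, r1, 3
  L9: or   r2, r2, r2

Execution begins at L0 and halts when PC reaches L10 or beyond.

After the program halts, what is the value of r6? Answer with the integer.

12

  step pc=0: ori   r0, r1, 14  regs=(0,1,8,13,7,0,1)
  step pc=1: bne  r0, r6, L4  cond=T  regs=(0,1,8,13,7,0,1)
  step pc=2: xor  r6, r3, r1  regs=(0,1,8,13,7,0,12)
  step pc=4: andi  r4, r0, 6  regs=(0,1,8,13,0,0,12)
  step pc=5: bne  r4, r2, L9  cond=T  regs=(0,1,8,13,0,0,12)
  step pc=6: xor  r2, r3, r4  regs=(0,1,13,13,0,0,12)
  step pc=9: or   r2, r2, r2  regs=(0,1,13,13,0,0,12)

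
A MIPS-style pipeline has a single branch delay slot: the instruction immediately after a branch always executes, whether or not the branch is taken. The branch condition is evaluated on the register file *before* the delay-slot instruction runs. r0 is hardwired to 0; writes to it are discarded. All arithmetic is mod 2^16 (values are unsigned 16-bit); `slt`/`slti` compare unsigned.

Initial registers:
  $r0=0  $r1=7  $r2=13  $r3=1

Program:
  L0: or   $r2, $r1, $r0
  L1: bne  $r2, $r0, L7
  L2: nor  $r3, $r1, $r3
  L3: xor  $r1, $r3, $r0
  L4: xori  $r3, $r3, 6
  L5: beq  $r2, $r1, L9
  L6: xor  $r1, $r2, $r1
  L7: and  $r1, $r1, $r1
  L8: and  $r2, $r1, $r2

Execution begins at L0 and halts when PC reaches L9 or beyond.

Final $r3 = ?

65528

#0 or   $r2, $r1, $r0 ; 0/7/7/1
#1 bne  $r2, $r0, L7 ; 0/7/7/1 ; →target
#2 nor  $r3, $r1, $r3 ; 0/7/7/65528
#7 and  $r1, $r1, $r1 ; 0/7/7/65528
#8 and  $r2, $r1, $r2 ; 0/7/7/65528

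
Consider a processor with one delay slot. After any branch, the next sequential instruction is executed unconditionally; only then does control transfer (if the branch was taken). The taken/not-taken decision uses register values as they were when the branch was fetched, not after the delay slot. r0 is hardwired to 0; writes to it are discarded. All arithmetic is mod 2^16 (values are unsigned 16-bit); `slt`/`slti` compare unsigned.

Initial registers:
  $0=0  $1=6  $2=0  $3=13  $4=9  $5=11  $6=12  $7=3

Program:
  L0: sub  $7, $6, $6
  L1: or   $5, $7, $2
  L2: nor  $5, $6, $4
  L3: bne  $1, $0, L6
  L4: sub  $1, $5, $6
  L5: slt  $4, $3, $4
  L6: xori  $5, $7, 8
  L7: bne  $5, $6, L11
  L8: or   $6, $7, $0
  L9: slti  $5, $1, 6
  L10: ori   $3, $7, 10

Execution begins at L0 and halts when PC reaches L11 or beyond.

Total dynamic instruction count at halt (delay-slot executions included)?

  step pc=0: sub  $7, $6, $6  regs=(0,6,0,13,9,11,12,0)
  step pc=1: or   $5, $7, $2  regs=(0,6,0,13,9,0,12,0)
  step pc=2: nor  $5, $6, $4  regs=(0,6,0,13,9,65522,12,0)
  step pc=3: bne  $1, $0, L6  cond=T  regs=(0,6,0,13,9,65522,12,0)
  step pc=4: sub  $1, $5, $6  regs=(0,65510,0,13,9,65522,12,0)
  step pc=6: xori  $5, $7, 8  regs=(0,65510,0,13,9,8,12,0)
  step pc=7: bne  $5, $6, L11  cond=T  regs=(0,65510,0,13,9,8,12,0)
  step pc=8: or   $6, $7, $0  regs=(0,65510,0,13,9,8,0,0)

8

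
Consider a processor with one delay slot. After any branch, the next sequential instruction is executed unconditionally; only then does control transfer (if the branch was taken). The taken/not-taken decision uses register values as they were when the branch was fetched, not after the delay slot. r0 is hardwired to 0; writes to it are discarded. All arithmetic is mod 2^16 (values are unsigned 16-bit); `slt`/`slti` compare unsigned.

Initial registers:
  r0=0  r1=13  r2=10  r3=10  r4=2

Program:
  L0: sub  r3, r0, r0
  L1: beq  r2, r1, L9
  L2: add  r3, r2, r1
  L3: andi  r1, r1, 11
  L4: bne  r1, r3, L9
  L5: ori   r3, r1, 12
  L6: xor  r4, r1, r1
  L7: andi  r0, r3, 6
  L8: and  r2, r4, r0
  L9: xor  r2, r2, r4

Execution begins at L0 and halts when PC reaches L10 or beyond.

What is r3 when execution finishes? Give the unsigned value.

  step pc=0: sub  r3, r0, r0  regs=(0,13,10,0,2)
  step pc=1: beq  r2, r1, L9  cond=F  regs=(0,13,10,0,2)
  step pc=2: add  r3, r2, r1  regs=(0,13,10,23,2)
  step pc=3: andi  r1, r1, 11  regs=(0,9,10,23,2)
  step pc=4: bne  r1, r3, L9  cond=T  regs=(0,9,10,23,2)
  step pc=5: ori   r3, r1, 12  regs=(0,9,10,13,2)
  step pc=9: xor  r2, r2, r4  regs=(0,9,8,13,2)

13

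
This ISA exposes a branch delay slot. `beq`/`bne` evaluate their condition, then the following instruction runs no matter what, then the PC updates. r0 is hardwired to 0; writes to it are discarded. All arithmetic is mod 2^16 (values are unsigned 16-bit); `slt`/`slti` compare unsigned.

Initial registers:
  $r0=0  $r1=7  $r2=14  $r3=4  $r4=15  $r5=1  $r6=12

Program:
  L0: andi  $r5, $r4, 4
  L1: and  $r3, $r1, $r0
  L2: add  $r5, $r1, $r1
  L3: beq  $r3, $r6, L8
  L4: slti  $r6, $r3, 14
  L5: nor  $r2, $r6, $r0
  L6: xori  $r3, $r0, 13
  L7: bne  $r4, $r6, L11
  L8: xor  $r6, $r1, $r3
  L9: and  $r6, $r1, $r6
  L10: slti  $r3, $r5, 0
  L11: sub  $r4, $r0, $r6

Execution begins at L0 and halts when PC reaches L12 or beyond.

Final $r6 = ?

10

#0 andi  $r5, $r4, 4 ; 0/7/14/4/15/4/12
#1 and  $r3, $r1, $r0 ; 0/7/14/0/15/4/12
#2 add  $r5, $r1, $r1 ; 0/7/14/0/15/14/12
#3 beq  $r3, $r6, L8 ; 0/7/14/0/15/14/12 ; →fallthru
#4 slti  $r6, $r3, 14 ; 0/7/14/0/15/14/1
#5 nor  $r2, $r6, $r0 ; 0/7/65534/0/15/14/1
#6 xori  $r3, $r0, 13 ; 0/7/65534/13/15/14/1
#7 bne  $r4, $r6, L11 ; 0/7/65534/13/15/14/1 ; →target
#8 xor  $r6, $r1, $r3 ; 0/7/65534/13/15/14/10
#11 sub  $r4, $r0, $r6 ; 0/7/65534/13/65526/14/10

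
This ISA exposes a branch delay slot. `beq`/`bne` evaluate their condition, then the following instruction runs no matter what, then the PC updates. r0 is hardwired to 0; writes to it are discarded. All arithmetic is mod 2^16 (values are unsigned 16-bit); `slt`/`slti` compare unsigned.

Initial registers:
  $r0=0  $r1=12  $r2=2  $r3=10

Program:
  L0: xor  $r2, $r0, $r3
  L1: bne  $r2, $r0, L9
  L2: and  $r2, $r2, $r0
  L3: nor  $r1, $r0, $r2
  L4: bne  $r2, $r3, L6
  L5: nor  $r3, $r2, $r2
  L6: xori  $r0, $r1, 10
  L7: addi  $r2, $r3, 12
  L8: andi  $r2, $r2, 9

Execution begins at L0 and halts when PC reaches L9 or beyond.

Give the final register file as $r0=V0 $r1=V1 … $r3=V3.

[0] xor  $r2, $r0, $r3  →  {$r0:0, $r1:12, $r2:10, $r3:10}
[1] bne  $r2, $r0, L9  →  {$r0:0, $r1:12, $r2:10, $r3:10}  ⟨branch taken⟩
[2] and  $r2, $r2, $r0  →  {$r0:0, $r1:12, $r2:0, $r3:10}

$r0=0 $r1=12 $r2=0 $r3=10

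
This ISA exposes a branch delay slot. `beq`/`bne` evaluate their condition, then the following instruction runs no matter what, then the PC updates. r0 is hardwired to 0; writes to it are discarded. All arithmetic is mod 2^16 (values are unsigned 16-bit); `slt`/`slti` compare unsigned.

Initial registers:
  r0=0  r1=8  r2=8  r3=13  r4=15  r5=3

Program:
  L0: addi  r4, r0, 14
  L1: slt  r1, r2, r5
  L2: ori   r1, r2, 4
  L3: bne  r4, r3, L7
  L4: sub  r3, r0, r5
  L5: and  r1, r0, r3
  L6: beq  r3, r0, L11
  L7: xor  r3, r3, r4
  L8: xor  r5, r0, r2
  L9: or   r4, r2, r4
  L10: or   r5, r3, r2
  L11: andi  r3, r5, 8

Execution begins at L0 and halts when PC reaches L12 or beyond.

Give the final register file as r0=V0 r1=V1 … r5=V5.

r0=0 r1=12 r2=8 r3=8 r4=14 r5=65531

[0] addi  r4, r0, 14  →  {r0:0, r1:8, r2:8, r3:13, r4:14, r5:3}
[1] slt  r1, r2, r5  →  {r0:0, r1:0, r2:8, r3:13, r4:14, r5:3}
[2] ori   r1, r2, 4  →  {r0:0, r1:12, r2:8, r3:13, r4:14, r5:3}
[3] bne  r4, r3, L7  →  {r0:0, r1:12, r2:8, r3:13, r4:14, r5:3}  ⟨branch taken⟩
[4] sub  r3, r0, r5  →  {r0:0, r1:12, r2:8, r3:65533, r4:14, r5:3}
[7] xor  r3, r3, r4  →  {r0:0, r1:12, r2:8, r3:65523, r4:14, r5:3}
[8] xor  r5, r0, r2  →  {r0:0, r1:12, r2:8, r3:65523, r4:14, r5:8}
[9] or   r4, r2, r4  →  {r0:0, r1:12, r2:8, r3:65523, r4:14, r5:8}
[10] or   r5, r3, r2  →  {r0:0, r1:12, r2:8, r3:65523, r4:14, r5:65531}
[11] andi  r3, r5, 8  →  {r0:0, r1:12, r2:8, r3:8, r4:14, r5:65531}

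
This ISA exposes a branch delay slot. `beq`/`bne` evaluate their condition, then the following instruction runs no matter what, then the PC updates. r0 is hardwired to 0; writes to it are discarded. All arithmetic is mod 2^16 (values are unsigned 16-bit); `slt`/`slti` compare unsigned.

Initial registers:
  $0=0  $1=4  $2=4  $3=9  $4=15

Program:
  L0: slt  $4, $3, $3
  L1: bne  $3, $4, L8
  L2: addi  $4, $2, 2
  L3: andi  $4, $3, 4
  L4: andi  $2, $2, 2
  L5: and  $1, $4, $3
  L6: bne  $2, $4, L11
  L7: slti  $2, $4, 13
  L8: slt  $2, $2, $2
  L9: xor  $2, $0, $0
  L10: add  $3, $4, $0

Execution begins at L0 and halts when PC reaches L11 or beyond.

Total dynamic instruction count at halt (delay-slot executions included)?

  step pc=0: slt  $4, $3, $3  regs=(0,4,4,9,0)
  step pc=1: bne  $3, $4, L8  cond=T  regs=(0,4,4,9,0)
  step pc=2: addi  $4, $2, 2  regs=(0,4,4,9,6)
  step pc=8: slt  $2, $2, $2  regs=(0,4,0,9,6)
  step pc=9: xor  $2, $0, $0  regs=(0,4,0,9,6)
  step pc=10: add  $3, $4, $0  regs=(0,4,0,6,6)

6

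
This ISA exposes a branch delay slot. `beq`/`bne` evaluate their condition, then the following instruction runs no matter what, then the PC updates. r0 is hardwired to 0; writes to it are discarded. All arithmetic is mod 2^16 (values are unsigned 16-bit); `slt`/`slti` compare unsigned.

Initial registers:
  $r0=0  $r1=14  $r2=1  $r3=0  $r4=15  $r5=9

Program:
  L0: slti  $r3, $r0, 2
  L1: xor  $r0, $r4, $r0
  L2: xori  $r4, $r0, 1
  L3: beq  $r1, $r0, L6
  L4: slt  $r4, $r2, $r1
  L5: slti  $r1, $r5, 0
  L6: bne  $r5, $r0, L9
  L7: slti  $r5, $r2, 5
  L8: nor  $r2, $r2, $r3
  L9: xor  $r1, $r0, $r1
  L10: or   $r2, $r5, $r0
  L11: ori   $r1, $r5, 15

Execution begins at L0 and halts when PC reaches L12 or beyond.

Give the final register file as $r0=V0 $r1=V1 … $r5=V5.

$r0=0 $r1=15 $r2=1 $r3=1 $r4=1 $r5=1

#0 slti  $r3, $r0, 2 ; 0/14/1/1/15/9
#1 xor  $r0, $r4, $r0 ; 0/14/1/1/15/9
#2 xori  $r4, $r0, 1 ; 0/14/1/1/1/9
#3 beq  $r1, $r0, L6 ; 0/14/1/1/1/9 ; →fallthru
#4 slt  $r4, $r2, $r1 ; 0/14/1/1/1/9
#5 slti  $r1, $r5, 0 ; 0/0/1/1/1/9
#6 bne  $r5, $r0, L9 ; 0/0/1/1/1/9 ; →target
#7 slti  $r5, $r2, 5 ; 0/0/1/1/1/1
#9 xor  $r1, $r0, $r1 ; 0/0/1/1/1/1
#10 or   $r2, $r5, $r0 ; 0/0/1/1/1/1
#11 ori   $r1, $r5, 15 ; 0/15/1/1/1/1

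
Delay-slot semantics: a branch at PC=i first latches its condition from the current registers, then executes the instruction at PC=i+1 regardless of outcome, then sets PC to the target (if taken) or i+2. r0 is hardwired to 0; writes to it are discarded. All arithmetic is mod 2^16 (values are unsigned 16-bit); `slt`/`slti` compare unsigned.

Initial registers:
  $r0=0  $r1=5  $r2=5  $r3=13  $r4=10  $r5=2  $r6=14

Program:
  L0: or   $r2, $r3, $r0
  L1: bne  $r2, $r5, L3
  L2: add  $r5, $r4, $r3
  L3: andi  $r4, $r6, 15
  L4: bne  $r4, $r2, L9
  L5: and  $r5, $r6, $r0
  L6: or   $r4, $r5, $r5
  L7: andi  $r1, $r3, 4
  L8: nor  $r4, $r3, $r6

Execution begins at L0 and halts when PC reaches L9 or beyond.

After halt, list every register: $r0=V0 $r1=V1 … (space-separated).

$r0=0 $r1=5 $r2=13 $r3=13 $r4=14 $r5=0 $r6=14

PC=0  or   $r2, $r3, $r0     | $r0=0 $r1=5 $r2=13 $r3=13 $r4=10 $r5=2 $r6=14
PC=1  bne  $r2, $r5, L3      | $r0=0 $r1=5 $r2=13 $r3=13 $r4=10 $r5=2 $r6=14  [TAKEN]
PC=2  add  $r5, $r4, $r3     | $r0=0 $r1=5 $r2=13 $r3=13 $r4=10 $r5=23 $r6=14
PC=3  andi  $r4, $r6, 15     | $r0=0 $r1=5 $r2=13 $r3=13 $r4=14 $r5=23 $r6=14
PC=4  bne  $r4, $r2, L9      | $r0=0 $r1=5 $r2=13 $r3=13 $r4=14 $r5=23 $r6=14  [TAKEN]
PC=5  and  $r5, $r6, $r0     | $r0=0 $r1=5 $r2=13 $r3=13 $r4=14 $r5=0 $r6=14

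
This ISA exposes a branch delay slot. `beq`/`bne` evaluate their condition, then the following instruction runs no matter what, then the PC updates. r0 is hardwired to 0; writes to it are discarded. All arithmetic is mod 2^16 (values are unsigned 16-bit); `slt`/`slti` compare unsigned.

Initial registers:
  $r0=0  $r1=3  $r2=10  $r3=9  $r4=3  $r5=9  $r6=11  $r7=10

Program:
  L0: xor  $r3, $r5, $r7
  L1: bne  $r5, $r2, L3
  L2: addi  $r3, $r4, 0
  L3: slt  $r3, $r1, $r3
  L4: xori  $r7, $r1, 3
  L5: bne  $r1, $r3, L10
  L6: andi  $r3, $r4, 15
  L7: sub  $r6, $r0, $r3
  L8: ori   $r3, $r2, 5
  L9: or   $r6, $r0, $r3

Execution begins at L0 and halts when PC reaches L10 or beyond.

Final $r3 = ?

3

  step pc=0: xor  $r3, $r5, $r7  regs=(0,3,10,3,3,9,11,10)
  step pc=1: bne  $r5, $r2, L3  cond=T  regs=(0,3,10,3,3,9,11,10)
  step pc=2: addi  $r3, $r4, 0  regs=(0,3,10,3,3,9,11,10)
  step pc=3: slt  $r3, $r1, $r3  regs=(0,3,10,0,3,9,11,10)
  step pc=4: xori  $r7, $r1, 3  regs=(0,3,10,0,3,9,11,0)
  step pc=5: bne  $r1, $r3, L10  cond=T  regs=(0,3,10,0,3,9,11,0)
  step pc=6: andi  $r3, $r4, 15  regs=(0,3,10,3,3,9,11,0)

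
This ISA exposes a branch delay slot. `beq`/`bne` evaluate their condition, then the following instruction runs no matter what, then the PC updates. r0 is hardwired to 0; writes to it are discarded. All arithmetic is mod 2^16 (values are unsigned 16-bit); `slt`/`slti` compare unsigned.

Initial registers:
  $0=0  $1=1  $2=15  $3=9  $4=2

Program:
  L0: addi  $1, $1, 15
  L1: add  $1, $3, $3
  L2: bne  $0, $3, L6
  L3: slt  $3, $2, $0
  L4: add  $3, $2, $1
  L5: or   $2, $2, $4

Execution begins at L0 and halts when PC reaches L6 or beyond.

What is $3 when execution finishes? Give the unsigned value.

0

#0 addi  $1, $1, 15 ; 0/16/15/9/2
#1 add  $1, $3, $3 ; 0/18/15/9/2
#2 bne  $0, $3, L6 ; 0/18/15/9/2 ; →target
#3 slt  $3, $2, $0 ; 0/18/15/0/2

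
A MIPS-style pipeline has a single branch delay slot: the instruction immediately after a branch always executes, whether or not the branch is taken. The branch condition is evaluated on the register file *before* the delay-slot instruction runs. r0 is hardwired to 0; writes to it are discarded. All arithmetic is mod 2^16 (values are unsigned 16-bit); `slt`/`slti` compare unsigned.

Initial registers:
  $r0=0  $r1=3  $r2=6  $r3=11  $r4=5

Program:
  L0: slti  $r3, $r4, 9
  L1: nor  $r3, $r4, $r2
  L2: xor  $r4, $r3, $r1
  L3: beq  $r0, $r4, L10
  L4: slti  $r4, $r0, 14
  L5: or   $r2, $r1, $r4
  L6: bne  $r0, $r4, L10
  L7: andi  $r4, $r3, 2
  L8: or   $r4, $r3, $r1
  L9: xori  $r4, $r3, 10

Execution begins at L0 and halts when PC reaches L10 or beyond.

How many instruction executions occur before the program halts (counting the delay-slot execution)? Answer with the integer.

PC=0  slti  $r3, $r4, 9      | $r0=0 $r1=3 $r2=6 $r3=1 $r4=5
PC=1  nor  $r3, $r4, $r2     | $r0=0 $r1=3 $r2=6 $r3=65528 $r4=5
PC=2  xor  $r4, $r3, $r1     | $r0=0 $r1=3 $r2=6 $r3=65528 $r4=65531
PC=3  beq  $r0, $r4, L10     | $r0=0 $r1=3 $r2=6 $r3=65528 $r4=65531  [not taken]
PC=4  slti  $r4, $r0, 14     | $r0=0 $r1=3 $r2=6 $r3=65528 $r4=1
PC=5  or   $r2, $r1, $r4     | $r0=0 $r1=3 $r2=3 $r3=65528 $r4=1
PC=6  bne  $r0, $r4, L10     | $r0=0 $r1=3 $r2=3 $r3=65528 $r4=1  [TAKEN]
PC=7  andi  $r4, $r3, 2      | $r0=0 $r1=3 $r2=3 $r3=65528 $r4=0

8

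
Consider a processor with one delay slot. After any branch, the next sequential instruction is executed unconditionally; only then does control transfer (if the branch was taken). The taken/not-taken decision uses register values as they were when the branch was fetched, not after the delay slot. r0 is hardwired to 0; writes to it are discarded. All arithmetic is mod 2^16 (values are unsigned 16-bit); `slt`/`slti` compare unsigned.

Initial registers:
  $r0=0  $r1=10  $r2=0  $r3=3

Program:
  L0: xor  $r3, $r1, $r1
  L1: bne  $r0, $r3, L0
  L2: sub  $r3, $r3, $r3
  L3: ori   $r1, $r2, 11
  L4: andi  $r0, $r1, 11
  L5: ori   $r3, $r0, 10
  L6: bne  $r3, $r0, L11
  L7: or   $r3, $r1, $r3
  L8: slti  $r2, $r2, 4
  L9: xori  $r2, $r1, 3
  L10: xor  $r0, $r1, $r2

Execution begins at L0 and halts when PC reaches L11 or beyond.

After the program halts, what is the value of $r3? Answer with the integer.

  step pc=0: xor  $r3, $r1, $r1  regs=(0,10,0,0)
  step pc=1: bne  $r0, $r3, L0  cond=F  regs=(0,10,0,0)
  step pc=2: sub  $r3, $r3, $r3  regs=(0,10,0,0)
  step pc=3: ori   $r1, $r2, 11  regs=(0,11,0,0)
  step pc=4: andi  $r0, $r1, 11  regs=(0,11,0,0)
  step pc=5: ori   $r3, $r0, 10  regs=(0,11,0,10)
  step pc=6: bne  $r3, $r0, L11  cond=T  regs=(0,11,0,10)
  step pc=7: or   $r3, $r1, $r3  regs=(0,11,0,11)

11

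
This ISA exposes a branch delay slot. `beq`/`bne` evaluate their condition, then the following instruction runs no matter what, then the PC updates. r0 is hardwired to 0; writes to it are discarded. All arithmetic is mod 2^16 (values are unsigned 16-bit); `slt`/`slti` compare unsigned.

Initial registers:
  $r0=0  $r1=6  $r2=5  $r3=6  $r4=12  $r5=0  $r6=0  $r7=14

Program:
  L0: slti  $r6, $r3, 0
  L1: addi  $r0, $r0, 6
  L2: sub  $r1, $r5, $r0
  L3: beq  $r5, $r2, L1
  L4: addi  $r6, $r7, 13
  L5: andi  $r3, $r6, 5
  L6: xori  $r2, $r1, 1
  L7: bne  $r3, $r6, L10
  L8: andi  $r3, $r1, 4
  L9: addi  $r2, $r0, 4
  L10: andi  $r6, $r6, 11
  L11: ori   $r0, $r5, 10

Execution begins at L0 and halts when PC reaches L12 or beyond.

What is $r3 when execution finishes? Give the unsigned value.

0

  step pc=0: slti  $r6, $r3, 0  regs=(0,6,5,6,12,0,0,14)
  step pc=1: addi  $r0, $r0, 6  regs=(0,6,5,6,12,0,0,14)
  step pc=2: sub  $r1, $r5, $r0  regs=(0,0,5,6,12,0,0,14)
  step pc=3: beq  $r5, $r2, L1  cond=F  regs=(0,0,5,6,12,0,0,14)
  step pc=4: addi  $r6, $r7, 13  regs=(0,0,5,6,12,0,27,14)
  step pc=5: andi  $r3, $r6, 5  regs=(0,0,5,1,12,0,27,14)
  step pc=6: xori  $r2, $r1, 1  regs=(0,0,1,1,12,0,27,14)
  step pc=7: bne  $r3, $r6, L10  cond=T  regs=(0,0,1,1,12,0,27,14)
  step pc=8: andi  $r3, $r1, 4  regs=(0,0,1,0,12,0,27,14)
  step pc=10: andi  $r6, $r6, 11  regs=(0,0,1,0,12,0,11,14)
  step pc=11: ori   $r0, $r5, 10  regs=(0,0,1,0,12,0,11,14)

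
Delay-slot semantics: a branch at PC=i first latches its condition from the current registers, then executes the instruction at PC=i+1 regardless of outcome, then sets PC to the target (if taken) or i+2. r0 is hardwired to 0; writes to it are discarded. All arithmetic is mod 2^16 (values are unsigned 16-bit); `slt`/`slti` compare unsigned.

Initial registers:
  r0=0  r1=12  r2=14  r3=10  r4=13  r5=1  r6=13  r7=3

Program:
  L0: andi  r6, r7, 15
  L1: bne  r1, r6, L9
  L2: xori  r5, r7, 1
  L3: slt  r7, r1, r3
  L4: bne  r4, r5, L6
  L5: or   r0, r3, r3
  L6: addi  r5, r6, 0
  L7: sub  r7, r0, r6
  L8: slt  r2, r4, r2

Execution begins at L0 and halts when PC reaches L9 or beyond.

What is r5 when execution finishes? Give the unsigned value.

2

  step pc=0: andi  r6, r7, 15  regs=(0,12,14,10,13,1,3,3)
  step pc=1: bne  r1, r6, L9  cond=T  regs=(0,12,14,10,13,1,3,3)
  step pc=2: xori  r5, r7, 1  regs=(0,12,14,10,13,2,3,3)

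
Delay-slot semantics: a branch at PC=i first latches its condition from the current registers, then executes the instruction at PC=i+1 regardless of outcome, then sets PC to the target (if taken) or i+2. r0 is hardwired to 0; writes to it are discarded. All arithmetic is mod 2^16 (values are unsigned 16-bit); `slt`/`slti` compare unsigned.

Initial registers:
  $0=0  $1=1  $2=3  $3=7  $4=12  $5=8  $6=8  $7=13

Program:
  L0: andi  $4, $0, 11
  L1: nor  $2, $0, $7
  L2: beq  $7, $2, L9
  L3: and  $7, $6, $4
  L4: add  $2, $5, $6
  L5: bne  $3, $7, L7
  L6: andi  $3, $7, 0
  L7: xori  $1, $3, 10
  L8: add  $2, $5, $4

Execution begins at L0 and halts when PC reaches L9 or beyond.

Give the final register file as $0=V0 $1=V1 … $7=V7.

#0 andi  $4, $0, 11 ; 0/1/3/7/0/8/8/13
#1 nor  $2, $0, $7 ; 0/1/65522/7/0/8/8/13
#2 beq  $7, $2, L9 ; 0/1/65522/7/0/8/8/13 ; →fallthru
#3 and  $7, $6, $4 ; 0/1/65522/7/0/8/8/0
#4 add  $2, $5, $6 ; 0/1/16/7/0/8/8/0
#5 bne  $3, $7, L7 ; 0/1/16/7/0/8/8/0 ; →target
#6 andi  $3, $7, 0 ; 0/1/16/0/0/8/8/0
#7 xori  $1, $3, 10 ; 0/10/16/0/0/8/8/0
#8 add  $2, $5, $4 ; 0/10/8/0/0/8/8/0

$0=0 $1=10 $2=8 $3=0 $4=0 $5=8 $6=8 $7=0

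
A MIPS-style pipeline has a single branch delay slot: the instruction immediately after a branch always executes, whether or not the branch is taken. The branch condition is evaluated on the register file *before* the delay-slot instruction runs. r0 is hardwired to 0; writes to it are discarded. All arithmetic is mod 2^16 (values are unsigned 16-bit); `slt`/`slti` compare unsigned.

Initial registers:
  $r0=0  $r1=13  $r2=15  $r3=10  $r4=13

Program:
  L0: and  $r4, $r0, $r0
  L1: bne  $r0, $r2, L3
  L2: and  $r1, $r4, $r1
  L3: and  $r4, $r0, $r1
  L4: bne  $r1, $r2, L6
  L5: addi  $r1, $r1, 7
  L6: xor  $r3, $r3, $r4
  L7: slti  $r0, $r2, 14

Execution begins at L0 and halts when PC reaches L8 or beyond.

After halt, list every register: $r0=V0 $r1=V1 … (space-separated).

[0] and  $r4, $r0, $r0  →  {$r0:0, $r1:13, $r2:15, $r3:10, $r4:0}
[1] bne  $r0, $r2, L3  →  {$r0:0, $r1:13, $r2:15, $r3:10, $r4:0}  ⟨branch taken⟩
[2] and  $r1, $r4, $r1  →  {$r0:0, $r1:0, $r2:15, $r3:10, $r4:0}
[3] and  $r4, $r0, $r1  →  {$r0:0, $r1:0, $r2:15, $r3:10, $r4:0}
[4] bne  $r1, $r2, L6  →  {$r0:0, $r1:0, $r2:15, $r3:10, $r4:0}  ⟨branch taken⟩
[5] addi  $r1, $r1, 7  →  {$r0:0, $r1:7, $r2:15, $r3:10, $r4:0}
[6] xor  $r3, $r3, $r4  →  {$r0:0, $r1:7, $r2:15, $r3:10, $r4:0}
[7] slti  $r0, $r2, 14  →  {$r0:0, $r1:7, $r2:15, $r3:10, $r4:0}

$r0=0 $r1=7 $r2=15 $r3=10 $r4=0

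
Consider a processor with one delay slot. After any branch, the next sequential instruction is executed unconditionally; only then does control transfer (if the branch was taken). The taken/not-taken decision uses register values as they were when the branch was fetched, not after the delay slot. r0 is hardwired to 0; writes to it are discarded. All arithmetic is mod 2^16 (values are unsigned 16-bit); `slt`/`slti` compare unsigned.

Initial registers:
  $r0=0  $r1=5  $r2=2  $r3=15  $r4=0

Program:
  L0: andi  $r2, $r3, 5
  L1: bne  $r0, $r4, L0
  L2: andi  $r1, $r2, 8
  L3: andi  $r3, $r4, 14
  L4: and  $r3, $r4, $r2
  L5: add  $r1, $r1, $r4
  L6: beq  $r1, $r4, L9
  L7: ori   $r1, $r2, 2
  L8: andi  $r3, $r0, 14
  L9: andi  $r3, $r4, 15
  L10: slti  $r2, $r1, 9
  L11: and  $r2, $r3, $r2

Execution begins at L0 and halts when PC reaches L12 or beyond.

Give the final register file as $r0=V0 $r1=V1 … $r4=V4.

PC=0  andi  $r2, $r3, 5      | $r0=0 $r1=5 $r2=5 $r3=15 $r4=0
PC=1  bne  $r0, $r4, L0      | $r0=0 $r1=5 $r2=5 $r3=15 $r4=0  [not taken]
PC=2  andi  $r1, $r2, 8      | $r0=0 $r1=0 $r2=5 $r3=15 $r4=0
PC=3  andi  $r3, $r4, 14     | $r0=0 $r1=0 $r2=5 $r3=0 $r4=0
PC=4  and  $r3, $r4, $r2     | $r0=0 $r1=0 $r2=5 $r3=0 $r4=0
PC=5  add  $r1, $r1, $r4     | $r0=0 $r1=0 $r2=5 $r3=0 $r4=0
PC=6  beq  $r1, $r4, L9      | $r0=0 $r1=0 $r2=5 $r3=0 $r4=0  [TAKEN]
PC=7  ori   $r1, $r2, 2      | $r0=0 $r1=7 $r2=5 $r3=0 $r4=0
PC=9  andi  $r3, $r4, 15     | $r0=0 $r1=7 $r2=5 $r3=0 $r4=0
PC=10 slti  $r2, $r1, 9      | $r0=0 $r1=7 $r2=1 $r3=0 $r4=0
PC=11 and  $r2, $r3, $r2     | $r0=0 $r1=7 $r2=0 $r3=0 $r4=0

$r0=0 $r1=7 $r2=0 $r3=0 $r4=0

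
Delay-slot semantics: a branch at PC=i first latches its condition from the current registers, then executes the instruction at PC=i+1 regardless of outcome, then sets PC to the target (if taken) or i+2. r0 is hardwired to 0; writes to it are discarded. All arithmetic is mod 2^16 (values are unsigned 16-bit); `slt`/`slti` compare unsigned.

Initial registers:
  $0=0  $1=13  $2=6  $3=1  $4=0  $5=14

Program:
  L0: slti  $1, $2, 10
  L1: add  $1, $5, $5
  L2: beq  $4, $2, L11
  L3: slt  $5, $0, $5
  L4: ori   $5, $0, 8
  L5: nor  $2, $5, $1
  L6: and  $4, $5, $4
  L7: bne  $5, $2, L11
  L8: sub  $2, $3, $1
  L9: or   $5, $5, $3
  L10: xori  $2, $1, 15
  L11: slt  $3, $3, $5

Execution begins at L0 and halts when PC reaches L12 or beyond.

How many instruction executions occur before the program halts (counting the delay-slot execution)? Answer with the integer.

10

[0] slti  $1, $2, 10  →  {$0:0, $1:1, $2:6, $3:1, $4:0, $5:14}
[1] add  $1, $5, $5  →  {$0:0, $1:28, $2:6, $3:1, $4:0, $5:14}
[2] beq  $4, $2, L11  →  {$0:0, $1:28, $2:6, $3:1, $4:0, $5:14}  ⟨branch fallthrough⟩
[3] slt  $5, $0, $5  →  {$0:0, $1:28, $2:6, $3:1, $4:0, $5:1}
[4] ori   $5, $0, 8  →  {$0:0, $1:28, $2:6, $3:1, $4:0, $5:8}
[5] nor  $2, $5, $1  →  {$0:0, $1:28, $2:65507, $3:1, $4:0, $5:8}
[6] and  $4, $5, $4  →  {$0:0, $1:28, $2:65507, $3:1, $4:0, $5:8}
[7] bne  $5, $2, L11  →  {$0:0, $1:28, $2:65507, $3:1, $4:0, $5:8}  ⟨branch taken⟩
[8] sub  $2, $3, $1  →  {$0:0, $1:28, $2:65509, $3:1, $4:0, $5:8}
[11] slt  $3, $3, $5  →  {$0:0, $1:28, $2:65509, $3:1, $4:0, $5:8}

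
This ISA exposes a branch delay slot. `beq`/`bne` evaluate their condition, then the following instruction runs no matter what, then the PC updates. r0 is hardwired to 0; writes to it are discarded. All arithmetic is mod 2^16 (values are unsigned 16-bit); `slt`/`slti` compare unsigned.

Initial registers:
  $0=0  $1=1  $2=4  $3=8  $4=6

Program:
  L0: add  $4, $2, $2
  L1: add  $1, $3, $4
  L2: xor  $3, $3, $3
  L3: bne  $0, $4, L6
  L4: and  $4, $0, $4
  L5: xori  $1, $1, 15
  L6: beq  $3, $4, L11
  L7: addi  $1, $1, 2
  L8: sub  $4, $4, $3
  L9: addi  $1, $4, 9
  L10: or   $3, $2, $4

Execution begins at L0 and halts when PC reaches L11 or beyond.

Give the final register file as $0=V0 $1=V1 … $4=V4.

  step pc=0: add  $4, $2, $2  regs=(0,1,4,8,8)
  step pc=1: add  $1, $3, $4  regs=(0,16,4,8,8)
  step pc=2: xor  $3, $3, $3  regs=(0,16,4,0,8)
  step pc=3: bne  $0, $4, L6  cond=T  regs=(0,16,4,0,8)
  step pc=4: and  $4, $0, $4  regs=(0,16,4,0,0)
  step pc=6: beq  $3, $4, L11  cond=T  regs=(0,16,4,0,0)
  step pc=7: addi  $1, $1, 2  regs=(0,18,4,0,0)

$0=0 $1=18 $2=4 $3=0 $4=0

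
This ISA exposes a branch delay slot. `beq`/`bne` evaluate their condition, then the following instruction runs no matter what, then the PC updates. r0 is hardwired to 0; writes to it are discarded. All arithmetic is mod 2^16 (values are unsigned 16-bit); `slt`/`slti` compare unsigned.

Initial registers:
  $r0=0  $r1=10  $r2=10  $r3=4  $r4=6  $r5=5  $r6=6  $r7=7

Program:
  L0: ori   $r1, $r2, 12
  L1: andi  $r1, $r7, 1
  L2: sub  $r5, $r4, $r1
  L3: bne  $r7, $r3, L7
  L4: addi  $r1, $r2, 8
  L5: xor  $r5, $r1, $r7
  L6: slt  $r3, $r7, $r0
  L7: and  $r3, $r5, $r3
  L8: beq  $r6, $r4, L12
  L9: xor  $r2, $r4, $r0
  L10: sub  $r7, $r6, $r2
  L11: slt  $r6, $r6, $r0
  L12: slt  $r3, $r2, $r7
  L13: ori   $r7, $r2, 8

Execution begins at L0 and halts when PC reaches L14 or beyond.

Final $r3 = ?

1

PC=0  ori   $r1, $r2, 12     | $r0=0 $r1=14 $r2=10 $r3=4 $r4=6 $r5=5 $r6=6 $r7=7
PC=1  andi  $r1, $r7, 1      | $r0=0 $r1=1 $r2=10 $r3=4 $r4=6 $r5=5 $r6=6 $r7=7
PC=2  sub  $r5, $r4, $r1     | $r0=0 $r1=1 $r2=10 $r3=4 $r4=6 $r5=5 $r6=6 $r7=7
PC=3  bne  $r7, $r3, L7      | $r0=0 $r1=1 $r2=10 $r3=4 $r4=6 $r5=5 $r6=6 $r7=7  [TAKEN]
PC=4  addi  $r1, $r2, 8      | $r0=0 $r1=18 $r2=10 $r3=4 $r4=6 $r5=5 $r6=6 $r7=7
PC=7  and  $r3, $r5, $r3     | $r0=0 $r1=18 $r2=10 $r3=4 $r4=6 $r5=5 $r6=6 $r7=7
PC=8  beq  $r6, $r4, L12     | $r0=0 $r1=18 $r2=10 $r3=4 $r4=6 $r5=5 $r6=6 $r7=7  [TAKEN]
PC=9  xor  $r2, $r4, $r0     | $r0=0 $r1=18 $r2=6 $r3=4 $r4=6 $r5=5 $r6=6 $r7=7
PC=12 slt  $r3, $r2, $r7     | $r0=0 $r1=18 $r2=6 $r3=1 $r4=6 $r5=5 $r6=6 $r7=7
PC=13 ori   $r7, $r2, 8      | $r0=0 $r1=18 $r2=6 $r3=1 $r4=6 $r5=5 $r6=6 $r7=14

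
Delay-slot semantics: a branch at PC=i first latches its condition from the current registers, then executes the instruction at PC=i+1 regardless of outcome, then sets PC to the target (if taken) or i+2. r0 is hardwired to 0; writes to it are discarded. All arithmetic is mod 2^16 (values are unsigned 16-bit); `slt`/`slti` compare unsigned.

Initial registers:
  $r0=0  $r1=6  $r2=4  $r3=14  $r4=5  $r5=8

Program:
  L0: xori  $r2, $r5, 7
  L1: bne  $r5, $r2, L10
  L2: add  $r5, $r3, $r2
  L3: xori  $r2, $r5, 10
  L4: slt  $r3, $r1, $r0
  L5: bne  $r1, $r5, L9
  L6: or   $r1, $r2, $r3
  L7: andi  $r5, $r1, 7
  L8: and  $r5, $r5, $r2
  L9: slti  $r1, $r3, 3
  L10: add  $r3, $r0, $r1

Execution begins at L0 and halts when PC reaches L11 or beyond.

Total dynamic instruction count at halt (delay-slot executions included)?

4

#0 xori  $r2, $r5, 7 ; 0/6/15/14/5/8
#1 bne  $r5, $r2, L10 ; 0/6/15/14/5/8 ; →target
#2 add  $r5, $r3, $r2 ; 0/6/15/14/5/29
#10 add  $r3, $r0, $r1 ; 0/6/15/6/5/29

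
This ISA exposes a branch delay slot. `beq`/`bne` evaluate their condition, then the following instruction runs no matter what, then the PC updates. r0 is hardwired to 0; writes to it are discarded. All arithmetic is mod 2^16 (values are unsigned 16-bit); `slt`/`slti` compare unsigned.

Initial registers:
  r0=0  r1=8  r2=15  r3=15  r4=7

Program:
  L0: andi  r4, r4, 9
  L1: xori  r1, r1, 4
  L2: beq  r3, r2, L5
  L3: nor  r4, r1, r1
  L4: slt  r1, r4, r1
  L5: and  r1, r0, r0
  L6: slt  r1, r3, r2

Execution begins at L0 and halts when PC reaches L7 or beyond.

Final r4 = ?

  step pc=0: andi  r4, r4, 9  regs=(0,8,15,15,1)
  step pc=1: xori  r1, r1, 4  regs=(0,12,15,15,1)
  step pc=2: beq  r3, r2, L5  cond=T  regs=(0,12,15,15,1)
  step pc=3: nor  r4, r1, r1  regs=(0,12,15,15,65523)
  step pc=5: and  r1, r0, r0  regs=(0,0,15,15,65523)
  step pc=6: slt  r1, r3, r2  regs=(0,0,15,15,65523)

65523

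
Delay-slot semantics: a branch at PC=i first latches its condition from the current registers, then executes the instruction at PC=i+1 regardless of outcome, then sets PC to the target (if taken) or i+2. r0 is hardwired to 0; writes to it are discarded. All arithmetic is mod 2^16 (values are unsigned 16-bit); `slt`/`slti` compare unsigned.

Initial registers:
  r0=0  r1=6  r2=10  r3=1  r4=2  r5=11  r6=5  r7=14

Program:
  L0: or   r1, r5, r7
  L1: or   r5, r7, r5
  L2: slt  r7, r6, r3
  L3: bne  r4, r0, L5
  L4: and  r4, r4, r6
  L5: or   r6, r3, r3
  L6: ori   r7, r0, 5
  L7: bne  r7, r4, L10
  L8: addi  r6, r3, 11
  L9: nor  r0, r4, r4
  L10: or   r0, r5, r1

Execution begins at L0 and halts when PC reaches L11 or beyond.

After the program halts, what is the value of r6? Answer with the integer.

#0 or   r1, r5, r7 ; 0/15/10/1/2/11/5/14
#1 or   r5, r7, r5 ; 0/15/10/1/2/15/5/14
#2 slt  r7, r6, r3 ; 0/15/10/1/2/15/5/0
#3 bne  r4, r0, L5 ; 0/15/10/1/2/15/5/0 ; →target
#4 and  r4, r4, r6 ; 0/15/10/1/0/15/5/0
#5 or   r6, r3, r3 ; 0/15/10/1/0/15/1/0
#6 ori   r7, r0, 5 ; 0/15/10/1/0/15/1/5
#7 bne  r7, r4, L10 ; 0/15/10/1/0/15/1/5 ; →target
#8 addi  r6, r3, 11 ; 0/15/10/1/0/15/12/5
#10 or   r0, r5, r1 ; 0/15/10/1/0/15/12/5

12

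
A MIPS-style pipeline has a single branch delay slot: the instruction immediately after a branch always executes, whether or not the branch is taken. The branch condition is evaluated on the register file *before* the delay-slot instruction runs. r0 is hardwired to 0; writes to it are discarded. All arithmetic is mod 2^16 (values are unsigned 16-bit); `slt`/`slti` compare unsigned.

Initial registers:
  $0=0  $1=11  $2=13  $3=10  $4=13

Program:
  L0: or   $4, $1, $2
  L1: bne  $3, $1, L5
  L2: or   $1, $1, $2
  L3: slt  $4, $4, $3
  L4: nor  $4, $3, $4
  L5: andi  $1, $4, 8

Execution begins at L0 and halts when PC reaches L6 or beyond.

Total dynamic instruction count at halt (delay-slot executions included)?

  step pc=0: or   $4, $1, $2  regs=(0,11,13,10,15)
  step pc=1: bne  $3, $1, L5  cond=T  regs=(0,11,13,10,15)
  step pc=2: or   $1, $1, $2  regs=(0,15,13,10,15)
  step pc=5: andi  $1, $4, 8  regs=(0,8,13,10,15)

4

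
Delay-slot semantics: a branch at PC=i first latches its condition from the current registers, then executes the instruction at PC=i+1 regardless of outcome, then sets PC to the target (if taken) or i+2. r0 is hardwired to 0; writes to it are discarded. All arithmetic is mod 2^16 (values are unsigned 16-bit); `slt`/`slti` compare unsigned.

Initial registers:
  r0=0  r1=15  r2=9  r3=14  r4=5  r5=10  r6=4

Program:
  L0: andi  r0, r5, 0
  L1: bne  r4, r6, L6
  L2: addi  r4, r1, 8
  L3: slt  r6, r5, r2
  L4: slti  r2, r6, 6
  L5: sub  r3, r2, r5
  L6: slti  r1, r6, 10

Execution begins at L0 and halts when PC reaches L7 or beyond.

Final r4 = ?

23

PC=0  andi  r0, r5, 0        | r0=0 r1=15 r2=9 r3=14 r4=5 r5=10 r6=4
PC=1  bne  r4, r6, L6        | r0=0 r1=15 r2=9 r3=14 r4=5 r5=10 r6=4  [TAKEN]
PC=2  addi  r4, r1, 8        | r0=0 r1=15 r2=9 r3=14 r4=23 r5=10 r6=4
PC=6  slti  r1, r6, 10       | r0=0 r1=1 r2=9 r3=14 r4=23 r5=10 r6=4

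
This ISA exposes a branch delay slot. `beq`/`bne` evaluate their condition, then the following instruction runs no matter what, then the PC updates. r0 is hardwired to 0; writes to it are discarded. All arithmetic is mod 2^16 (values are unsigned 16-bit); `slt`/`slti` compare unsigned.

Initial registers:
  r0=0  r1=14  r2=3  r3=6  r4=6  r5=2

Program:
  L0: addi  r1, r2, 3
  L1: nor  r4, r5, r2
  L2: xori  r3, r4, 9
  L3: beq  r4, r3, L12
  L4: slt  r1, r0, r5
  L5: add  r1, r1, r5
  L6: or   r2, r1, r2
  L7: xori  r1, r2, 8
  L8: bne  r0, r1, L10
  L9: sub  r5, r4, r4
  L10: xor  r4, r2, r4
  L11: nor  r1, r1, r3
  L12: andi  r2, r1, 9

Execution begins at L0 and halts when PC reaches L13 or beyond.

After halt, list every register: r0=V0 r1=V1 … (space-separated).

r0=0 r1=0 r2=0 r3=65525 r4=65535 r5=0

  step pc=0: addi  r1, r2, 3  regs=(0,6,3,6,6,2)
  step pc=1: nor  r4, r5, r2  regs=(0,6,3,6,65532,2)
  step pc=2: xori  r3, r4, 9  regs=(0,6,3,65525,65532,2)
  step pc=3: beq  r4, r3, L12  cond=F  regs=(0,6,3,65525,65532,2)
  step pc=4: slt  r1, r0, r5  regs=(0,1,3,65525,65532,2)
  step pc=5: add  r1, r1, r5  regs=(0,3,3,65525,65532,2)
  step pc=6: or   r2, r1, r2  regs=(0,3,3,65525,65532,2)
  step pc=7: xori  r1, r2, 8  regs=(0,11,3,65525,65532,2)
  step pc=8: bne  r0, r1, L10  cond=T  regs=(0,11,3,65525,65532,2)
  step pc=9: sub  r5, r4, r4  regs=(0,11,3,65525,65532,0)
  step pc=10: xor  r4, r2, r4  regs=(0,11,3,65525,65535,0)
  step pc=11: nor  r1, r1, r3  regs=(0,0,3,65525,65535,0)
  step pc=12: andi  r2, r1, 9  regs=(0,0,0,65525,65535,0)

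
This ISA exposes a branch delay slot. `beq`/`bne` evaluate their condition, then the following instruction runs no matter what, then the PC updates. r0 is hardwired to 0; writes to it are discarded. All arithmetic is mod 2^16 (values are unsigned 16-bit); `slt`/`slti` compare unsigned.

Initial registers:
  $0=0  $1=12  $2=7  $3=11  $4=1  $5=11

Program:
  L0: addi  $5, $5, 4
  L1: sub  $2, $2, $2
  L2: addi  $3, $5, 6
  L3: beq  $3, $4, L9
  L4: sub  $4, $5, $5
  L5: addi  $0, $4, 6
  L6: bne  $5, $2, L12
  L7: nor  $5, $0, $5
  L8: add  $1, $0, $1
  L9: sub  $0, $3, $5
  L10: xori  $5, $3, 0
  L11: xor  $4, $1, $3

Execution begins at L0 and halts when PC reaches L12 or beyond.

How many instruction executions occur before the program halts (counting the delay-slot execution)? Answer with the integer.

#0 addi  $5, $5, 4 ; 0/12/7/11/1/15
#1 sub  $2, $2, $2 ; 0/12/0/11/1/15
#2 addi  $3, $5, 6 ; 0/12/0/21/1/15
#3 beq  $3, $4, L9 ; 0/12/0/21/1/15 ; →fallthru
#4 sub  $4, $5, $5 ; 0/12/0/21/0/15
#5 addi  $0, $4, 6 ; 0/12/0/21/0/15
#6 bne  $5, $2, L12 ; 0/12/0/21/0/15 ; →target
#7 nor  $5, $0, $5 ; 0/12/0/21/0/65520

8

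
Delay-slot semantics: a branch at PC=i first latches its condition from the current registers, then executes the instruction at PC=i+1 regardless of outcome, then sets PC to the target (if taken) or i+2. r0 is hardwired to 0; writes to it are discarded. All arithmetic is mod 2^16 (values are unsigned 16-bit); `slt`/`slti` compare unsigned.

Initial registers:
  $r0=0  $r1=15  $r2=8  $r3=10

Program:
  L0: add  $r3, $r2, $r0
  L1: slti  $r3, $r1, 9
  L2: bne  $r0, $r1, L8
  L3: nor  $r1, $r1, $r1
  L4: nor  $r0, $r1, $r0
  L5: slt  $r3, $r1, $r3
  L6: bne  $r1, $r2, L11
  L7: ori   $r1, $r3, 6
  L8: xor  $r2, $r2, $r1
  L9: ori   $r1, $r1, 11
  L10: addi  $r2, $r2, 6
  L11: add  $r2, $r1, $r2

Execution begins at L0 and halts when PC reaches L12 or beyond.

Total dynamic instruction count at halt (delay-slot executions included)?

[0] add  $r3, $r2, $r0  →  {$r0:0, $r1:15, $r2:8, $r3:8}
[1] slti  $r3, $r1, 9  →  {$r0:0, $r1:15, $r2:8, $r3:0}
[2] bne  $r0, $r1, L8  →  {$r0:0, $r1:15, $r2:8, $r3:0}  ⟨branch taken⟩
[3] nor  $r1, $r1, $r1  →  {$r0:0, $r1:65520, $r2:8, $r3:0}
[8] xor  $r2, $r2, $r1  →  {$r0:0, $r1:65520, $r2:65528, $r3:0}
[9] ori   $r1, $r1, 11  →  {$r0:0, $r1:65531, $r2:65528, $r3:0}
[10] addi  $r2, $r2, 6  →  {$r0:0, $r1:65531, $r2:65534, $r3:0}
[11] add  $r2, $r1, $r2  →  {$r0:0, $r1:65531, $r2:65529, $r3:0}

8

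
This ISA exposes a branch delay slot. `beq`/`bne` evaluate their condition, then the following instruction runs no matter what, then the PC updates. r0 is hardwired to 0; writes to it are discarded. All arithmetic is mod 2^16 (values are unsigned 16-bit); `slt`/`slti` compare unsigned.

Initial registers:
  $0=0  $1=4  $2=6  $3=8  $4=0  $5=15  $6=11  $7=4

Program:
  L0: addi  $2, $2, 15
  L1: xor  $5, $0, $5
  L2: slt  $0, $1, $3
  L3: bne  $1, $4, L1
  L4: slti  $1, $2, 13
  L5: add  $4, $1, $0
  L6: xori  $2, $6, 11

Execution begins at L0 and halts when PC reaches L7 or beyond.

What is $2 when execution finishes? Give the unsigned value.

[0] addi  $2, $2, 15  →  {$0:0, $1:4, $2:21, $3:8, $4:0, $5:15, $6:11, $7:4}
[1] xor  $5, $0, $5  →  {$0:0, $1:4, $2:21, $3:8, $4:0, $5:15, $6:11, $7:4}
[2] slt  $0, $1, $3  →  {$0:0, $1:4, $2:21, $3:8, $4:0, $5:15, $6:11, $7:4}
[3] bne  $1, $4, L1  →  {$0:0, $1:4, $2:21, $3:8, $4:0, $5:15, $6:11, $7:4}  ⟨branch taken⟩
[4] slti  $1, $2, 13  →  {$0:0, $1:0, $2:21, $3:8, $4:0, $5:15, $6:11, $7:4}
[1] xor  $5, $0, $5  →  {$0:0, $1:0, $2:21, $3:8, $4:0, $5:15, $6:11, $7:4}
[2] slt  $0, $1, $3  →  {$0:0, $1:0, $2:21, $3:8, $4:0, $5:15, $6:11, $7:4}
[3] bne  $1, $4, L1  →  {$0:0, $1:0, $2:21, $3:8, $4:0, $5:15, $6:11, $7:4}  ⟨branch fallthrough⟩
[4] slti  $1, $2, 13  →  {$0:0, $1:0, $2:21, $3:8, $4:0, $5:15, $6:11, $7:4}
[5] add  $4, $1, $0  →  {$0:0, $1:0, $2:21, $3:8, $4:0, $5:15, $6:11, $7:4}
[6] xori  $2, $6, 11  →  {$0:0, $1:0, $2:0, $3:8, $4:0, $5:15, $6:11, $7:4}

0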